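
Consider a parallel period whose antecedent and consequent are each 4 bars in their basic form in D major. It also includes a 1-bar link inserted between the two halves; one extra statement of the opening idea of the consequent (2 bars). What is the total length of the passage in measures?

11 measures

Basic parallel period: 4 + 4 = 8 bars.
8 (basic form) + 1 (link) + 2 (extra statement) = 11.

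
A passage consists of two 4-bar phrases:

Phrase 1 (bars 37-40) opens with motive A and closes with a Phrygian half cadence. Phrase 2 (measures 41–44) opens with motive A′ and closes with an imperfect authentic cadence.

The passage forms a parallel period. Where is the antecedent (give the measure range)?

The antecedent is the phrase ending with the weaker cadence (Phrygian half cadence, phrase 1) and the consequent the one ending more conclusively (imperfect authentic cadence, phrase 2); the antecedent is mm. 37–40.

measures 37–40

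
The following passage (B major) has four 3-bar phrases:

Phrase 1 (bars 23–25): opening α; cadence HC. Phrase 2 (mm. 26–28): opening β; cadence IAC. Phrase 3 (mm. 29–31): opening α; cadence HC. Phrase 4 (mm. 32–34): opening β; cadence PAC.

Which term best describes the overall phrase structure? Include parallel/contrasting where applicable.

parallel double period

Four phrases in two halves: the first half (mm. 23–28) ends with an imperfect authentic cadence, the second (bars 29–34) with a perfect authentic cadence — a large antecedent–consequent pair, i.e. a double period.
Phrase 3 begins with the same material as phrase 1, making it parallel.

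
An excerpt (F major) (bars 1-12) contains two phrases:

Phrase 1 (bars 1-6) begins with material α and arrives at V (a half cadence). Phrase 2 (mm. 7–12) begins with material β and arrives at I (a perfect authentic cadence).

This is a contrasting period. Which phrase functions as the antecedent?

The phrase ending with the weaker cadence (half cadence) is the antecedent; the one ending more conclusively (perfect authentic cadence) is the consequent. The antecedent is phrase 1.

phrase 1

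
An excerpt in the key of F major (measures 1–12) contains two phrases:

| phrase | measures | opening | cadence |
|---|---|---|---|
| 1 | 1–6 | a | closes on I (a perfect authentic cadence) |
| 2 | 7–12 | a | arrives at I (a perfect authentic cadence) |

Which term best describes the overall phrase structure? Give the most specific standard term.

repeated phrase

Both phrases have the same opening (a) and the same cadence (perfect authentic cadence): the second is a restatement, not a consequent, so this is a repeated phrase rather than a period.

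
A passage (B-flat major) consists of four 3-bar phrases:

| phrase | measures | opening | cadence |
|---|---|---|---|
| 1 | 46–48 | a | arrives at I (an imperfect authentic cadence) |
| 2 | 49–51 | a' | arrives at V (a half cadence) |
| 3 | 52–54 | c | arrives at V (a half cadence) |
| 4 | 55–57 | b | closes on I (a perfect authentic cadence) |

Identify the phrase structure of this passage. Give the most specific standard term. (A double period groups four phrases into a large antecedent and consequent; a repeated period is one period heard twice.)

Four phrases in two halves: the first half (mm. 46–51) ends with a half cadence, the second (mm. 52–57) with a perfect authentic cadence — a large antecedent–consequent pair, i.e. a double period.
Phrase 3 begins with different material from phrase 1, making it contrasting.

contrasting double period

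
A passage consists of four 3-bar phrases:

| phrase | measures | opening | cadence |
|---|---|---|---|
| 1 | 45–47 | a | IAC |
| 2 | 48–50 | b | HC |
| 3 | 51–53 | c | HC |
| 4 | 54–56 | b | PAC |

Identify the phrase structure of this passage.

Four phrases in two halves: the first half (measures 45–50) ends with a half cadence, the second (mm. 51–56) with a perfect authentic cadence — a large antecedent–consequent pair, i.e. a double period.
Phrase 3 begins with different material from phrase 1, making it contrasting.

contrasting double period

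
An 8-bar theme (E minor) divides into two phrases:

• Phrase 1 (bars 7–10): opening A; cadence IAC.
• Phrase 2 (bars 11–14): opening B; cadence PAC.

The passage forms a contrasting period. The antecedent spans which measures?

The antecedent is the phrase ending with the weaker cadence (imperfect authentic cadence, phrase 1) and the consequent the one ending more conclusively (perfect authentic cadence, phrase 2); the antecedent is mm. 7-10.

measures 7–10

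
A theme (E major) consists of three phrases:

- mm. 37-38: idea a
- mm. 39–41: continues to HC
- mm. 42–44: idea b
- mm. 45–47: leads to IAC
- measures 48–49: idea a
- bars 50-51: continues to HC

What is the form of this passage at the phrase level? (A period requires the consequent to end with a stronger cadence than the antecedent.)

The final phrase closes with a half cadence, which is not stronger than the preceding imperfect authentic cadence; the 3 phrases lack an overall antecedent–consequent design and so form a phrase group.

phrase group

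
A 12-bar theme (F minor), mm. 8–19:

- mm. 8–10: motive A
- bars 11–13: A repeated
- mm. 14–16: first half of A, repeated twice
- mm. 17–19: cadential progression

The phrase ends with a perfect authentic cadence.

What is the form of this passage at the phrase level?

sentence

Basic idea (measures 8–10) + its repetition (measures 11–13) form the presentation; fragmentation and cadence (mm. 14–19) form the continuation — the 12-bar whole is a sentence.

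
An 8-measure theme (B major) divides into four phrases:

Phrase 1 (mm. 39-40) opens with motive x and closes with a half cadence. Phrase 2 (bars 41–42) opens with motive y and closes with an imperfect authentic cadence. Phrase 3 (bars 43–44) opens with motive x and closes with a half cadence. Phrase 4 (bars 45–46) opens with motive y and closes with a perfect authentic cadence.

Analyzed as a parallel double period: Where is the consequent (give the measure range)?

In a double period the four phrases pair into a large antecedent (phrases 1–2, ending imperfect authentic cadence) and a large consequent (phrases 3–4, ending perfect authentic cadence). The consequent spans mm. 43–46.

measures 43–46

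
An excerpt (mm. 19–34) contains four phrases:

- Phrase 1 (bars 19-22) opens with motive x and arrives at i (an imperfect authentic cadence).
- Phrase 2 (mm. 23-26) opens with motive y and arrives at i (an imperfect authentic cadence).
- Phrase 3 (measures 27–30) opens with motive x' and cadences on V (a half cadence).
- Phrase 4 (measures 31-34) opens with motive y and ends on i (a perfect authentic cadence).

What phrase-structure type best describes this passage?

parallel double period

Four phrases in two halves: the first half (mm. 19–26) ends with an imperfect authentic cadence, the second (measures 27-34) with a perfect authentic cadence — a large antecedent–consequent pair, i.e. a double period.
Phrase 3 begins with the same material as phrase 1, making it parallel.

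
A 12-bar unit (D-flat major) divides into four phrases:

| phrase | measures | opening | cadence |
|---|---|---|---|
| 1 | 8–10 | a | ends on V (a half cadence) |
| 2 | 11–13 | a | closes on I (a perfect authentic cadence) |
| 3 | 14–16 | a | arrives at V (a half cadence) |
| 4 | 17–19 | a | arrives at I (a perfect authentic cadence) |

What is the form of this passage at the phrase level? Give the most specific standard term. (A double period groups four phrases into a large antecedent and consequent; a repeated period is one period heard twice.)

The cadence pattern HC–PAC–HC–PAC is weak–strong twice, and phrases 3–4 restate phrases 1–2: a period heard twice, not a double period (which would end weakly at phrase 2).

repeated period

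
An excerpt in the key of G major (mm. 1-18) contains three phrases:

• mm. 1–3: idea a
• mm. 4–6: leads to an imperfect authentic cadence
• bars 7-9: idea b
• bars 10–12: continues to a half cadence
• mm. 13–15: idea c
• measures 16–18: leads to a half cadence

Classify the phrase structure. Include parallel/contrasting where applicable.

phrase group

The final phrase closes with a half cadence, which is not stronger than the preceding half cadence; the 3 phrases lack an overall antecedent–consequent design and so form a phrase group.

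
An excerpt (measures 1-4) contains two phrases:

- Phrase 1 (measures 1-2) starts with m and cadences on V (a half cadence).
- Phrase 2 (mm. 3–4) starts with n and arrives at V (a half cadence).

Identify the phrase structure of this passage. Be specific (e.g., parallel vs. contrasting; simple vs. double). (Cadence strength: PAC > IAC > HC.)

phrase group

The second phrase closes with a half cadence, which is not stronger than the first phrase's half cadence; without a weak→strong cadential pair there is no antecedent–consequent relationship, so this is a phrase group rather than a period.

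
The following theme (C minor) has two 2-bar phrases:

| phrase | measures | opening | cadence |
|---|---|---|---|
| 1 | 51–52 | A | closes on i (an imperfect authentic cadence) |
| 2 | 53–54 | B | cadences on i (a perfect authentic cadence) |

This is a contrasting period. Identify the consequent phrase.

The phrase ending with the weaker cadence (imperfect authentic cadence) is the antecedent; the one ending more conclusively (perfect authentic cadence) is the consequent. The consequent is phrase 2.

phrase 2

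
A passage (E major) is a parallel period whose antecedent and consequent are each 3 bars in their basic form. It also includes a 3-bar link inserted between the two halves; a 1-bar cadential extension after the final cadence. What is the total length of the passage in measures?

Basic parallel period: 3 + 3 = 6 bars.
6 (basic form) + 3 (link) + 1 (cadential extension) = 10.

10 measures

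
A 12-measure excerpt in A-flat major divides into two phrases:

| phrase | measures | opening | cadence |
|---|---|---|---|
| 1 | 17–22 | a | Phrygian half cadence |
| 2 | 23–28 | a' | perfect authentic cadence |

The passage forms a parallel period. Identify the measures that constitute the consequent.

The antecedent is the phrase ending with the weaker cadence (Phrygian half cadence, phrase 1) and the consequent the one ending more conclusively (perfect authentic cadence, phrase 2); the consequent is mm. 23–28.

measures 23–28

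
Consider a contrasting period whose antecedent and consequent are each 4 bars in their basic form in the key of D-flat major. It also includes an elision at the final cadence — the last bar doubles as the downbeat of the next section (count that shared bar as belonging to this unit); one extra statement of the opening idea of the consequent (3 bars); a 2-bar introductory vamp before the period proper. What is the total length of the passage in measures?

13 measures

Basic contrasting period: 4 + 4 = 8 bars.
8 (basic form) + 3 (extra statement) + 2 (introduction) = 13.
The elision shares a bar with the next section but does not change this unit's count.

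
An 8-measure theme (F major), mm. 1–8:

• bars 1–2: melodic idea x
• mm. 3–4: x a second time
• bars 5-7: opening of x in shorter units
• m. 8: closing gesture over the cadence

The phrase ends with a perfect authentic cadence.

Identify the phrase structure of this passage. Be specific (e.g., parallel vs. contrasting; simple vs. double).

Basic idea (mm. 1–2) + its repetition (measures 3–4) form the presentation; fragmentation and cadence (mm. 5–8) form the continuation — the 8-bar whole is a sentence.

sentence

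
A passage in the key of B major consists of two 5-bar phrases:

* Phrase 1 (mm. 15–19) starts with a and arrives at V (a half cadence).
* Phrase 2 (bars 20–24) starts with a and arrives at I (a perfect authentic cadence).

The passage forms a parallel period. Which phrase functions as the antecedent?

phrase 1

The phrase ending with the weaker cadence (half cadence) is the antecedent; the one ending more conclusively (perfect authentic cadence) is the consequent. The antecedent is phrase 1.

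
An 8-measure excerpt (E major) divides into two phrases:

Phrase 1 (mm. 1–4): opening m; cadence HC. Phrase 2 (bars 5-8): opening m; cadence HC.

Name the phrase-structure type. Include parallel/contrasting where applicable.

Both phrases have the same opening (m) and the same cadence (half cadence): the second is a restatement, not a consequent, so this is a repeated phrase rather than a period.

repeated phrase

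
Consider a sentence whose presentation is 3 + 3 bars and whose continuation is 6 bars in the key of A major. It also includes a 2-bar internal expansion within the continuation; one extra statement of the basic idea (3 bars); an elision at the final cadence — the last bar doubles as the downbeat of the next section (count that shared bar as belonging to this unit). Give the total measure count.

Basic sentence: 3 + 3 + 6 = 12 bars.
12 (basic form) + 2 (internal expansion) + 3 (extra statement) = 17.
The elision shares a bar with the next section but does not change this unit's count.

17 measures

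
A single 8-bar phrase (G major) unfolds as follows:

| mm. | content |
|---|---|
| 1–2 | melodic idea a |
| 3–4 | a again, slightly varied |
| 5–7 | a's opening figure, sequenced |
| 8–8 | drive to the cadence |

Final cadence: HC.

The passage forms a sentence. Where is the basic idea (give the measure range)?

The presentation of a sentence is the basic idea (bars 1–2) plus its repetition (mm. 3–4); the basic idea is therefore bars 1-2.

measures 1–2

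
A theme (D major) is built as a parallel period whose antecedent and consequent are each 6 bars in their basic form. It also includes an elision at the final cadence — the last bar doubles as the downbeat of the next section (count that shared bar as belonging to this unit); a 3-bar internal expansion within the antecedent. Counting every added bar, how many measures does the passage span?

15 measures

Basic parallel period: 6 + 6 = 12 bars.
12 (basic form) + 3 (internal expansion) = 15.
The elision shares a bar with the next section but does not change this unit's count.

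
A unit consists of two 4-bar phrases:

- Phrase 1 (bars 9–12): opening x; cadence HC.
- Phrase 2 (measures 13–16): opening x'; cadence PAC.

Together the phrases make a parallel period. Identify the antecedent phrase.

phrase 1

The phrase ending with the weaker cadence (half cadence) is the antecedent; the one ending more conclusively (perfect authentic cadence) is the consequent. The antecedent is phrase 1.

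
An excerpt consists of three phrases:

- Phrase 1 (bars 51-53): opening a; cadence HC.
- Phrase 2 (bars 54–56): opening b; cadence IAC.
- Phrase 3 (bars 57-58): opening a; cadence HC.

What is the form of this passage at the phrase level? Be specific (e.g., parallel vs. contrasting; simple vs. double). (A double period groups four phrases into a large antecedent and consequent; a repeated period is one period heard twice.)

The final phrase closes with a half cadence, which is not stronger than the preceding imperfect authentic cadence; the 3 phrases lack an overall antecedent–consequent design and so form a phrase group.

phrase group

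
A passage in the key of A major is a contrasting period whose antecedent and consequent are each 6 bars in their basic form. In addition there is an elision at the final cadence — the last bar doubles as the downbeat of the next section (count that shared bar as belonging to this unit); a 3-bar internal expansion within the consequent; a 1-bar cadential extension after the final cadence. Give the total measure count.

16 measures

Basic contrasting period: 6 + 6 = 12 bars.
12 (basic form) + 3 (internal expansion) + 1 (cadential extension) = 16.
The elision shares a bar with the next section but does not change this unit's count.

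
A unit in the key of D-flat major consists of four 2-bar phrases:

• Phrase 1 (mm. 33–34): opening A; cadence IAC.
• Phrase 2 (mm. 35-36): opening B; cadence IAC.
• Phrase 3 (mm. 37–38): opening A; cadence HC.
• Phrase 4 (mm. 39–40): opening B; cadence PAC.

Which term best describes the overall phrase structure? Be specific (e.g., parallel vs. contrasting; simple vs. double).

parallel double period

Four phrases in two halves: the first half (mm. 33–36) ends with an imperfect authentic cadence, the second (measures 37-40) with a perfect authentic cadence — a large antecedent–consequent pair, i.e. a double period.
Phrase 3 begins with the same material as phrase 1, making it parallel.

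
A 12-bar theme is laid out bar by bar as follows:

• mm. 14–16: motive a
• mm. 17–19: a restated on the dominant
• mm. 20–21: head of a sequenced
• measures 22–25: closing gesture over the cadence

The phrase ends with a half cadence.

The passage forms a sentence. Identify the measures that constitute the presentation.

measures 14–19

The presentation of a sentence is the basic idea (bars 14–16) plus its repetition (mm. 17–19); the presentation is therefore mm. 14–19.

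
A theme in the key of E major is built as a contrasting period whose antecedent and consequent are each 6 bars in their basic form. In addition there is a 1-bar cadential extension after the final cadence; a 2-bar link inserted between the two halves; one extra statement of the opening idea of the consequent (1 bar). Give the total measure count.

Basic contrasting period: 6 + 6 = 12 bars.
12 (basic form) + 1 (cadential extension) + 2 (link) + 1 (extra statement) = 16.

16 measures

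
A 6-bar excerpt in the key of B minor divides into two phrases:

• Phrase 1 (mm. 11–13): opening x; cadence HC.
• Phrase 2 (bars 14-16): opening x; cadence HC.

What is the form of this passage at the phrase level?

repeated phrase

Both phrases have the same opening (x) and the same cadence (half cadence): the second is a restatement, not a consequent, so this is a repeated phrase rather than a period.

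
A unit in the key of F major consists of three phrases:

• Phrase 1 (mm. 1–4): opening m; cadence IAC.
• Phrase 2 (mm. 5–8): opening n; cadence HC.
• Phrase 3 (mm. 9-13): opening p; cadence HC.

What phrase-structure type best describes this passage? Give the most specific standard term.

phrase group

The final phrase closes with a half cadence, which is not stronger than the preceding half cadence; the 3 phrases lack an overall antecedent–consequent design and so form a phrase group.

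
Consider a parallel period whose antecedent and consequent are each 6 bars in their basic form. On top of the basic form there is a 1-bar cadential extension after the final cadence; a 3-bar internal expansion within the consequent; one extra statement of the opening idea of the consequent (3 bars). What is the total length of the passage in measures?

19 measures

Basic parallel period: 6 + 6 = 12 bars.
12 (basic form) + 1 (cadential extension) + 3 (internal expansion) + 3 (extra statement) = 19.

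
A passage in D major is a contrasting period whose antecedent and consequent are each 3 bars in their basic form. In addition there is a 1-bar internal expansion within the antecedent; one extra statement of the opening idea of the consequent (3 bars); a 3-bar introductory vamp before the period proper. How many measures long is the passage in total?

Basic contrasting period: 3 + 3 = 6 bars.
6 (basic form) + 1 (internal expansion) + 3 (extra statement) + 3 (introduction) = 13.

13 measures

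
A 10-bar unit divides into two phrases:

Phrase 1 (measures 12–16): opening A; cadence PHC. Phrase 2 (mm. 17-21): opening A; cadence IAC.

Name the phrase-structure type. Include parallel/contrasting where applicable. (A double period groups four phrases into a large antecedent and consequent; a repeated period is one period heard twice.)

Phrase 1 ends with a Phrygian half cadence (weaker) and phrase 2 with an imperfect authentic cadence (stronger): antecedent + consequent = a period.
The two phrases open with the same material (A / A), so the period is parallel.

parallel period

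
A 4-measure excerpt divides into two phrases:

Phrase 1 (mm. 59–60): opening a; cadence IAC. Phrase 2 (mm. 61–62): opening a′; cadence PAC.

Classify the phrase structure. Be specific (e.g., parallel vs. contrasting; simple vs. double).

Phrase 1 ends with an imperfect authentic cadence (weaker) and phrase 2 with a perfect authentic cadence (stronger): antecedent + consequent = a period.
The two phrases open with the same material (a / a′), so the period is parallel.

parallel period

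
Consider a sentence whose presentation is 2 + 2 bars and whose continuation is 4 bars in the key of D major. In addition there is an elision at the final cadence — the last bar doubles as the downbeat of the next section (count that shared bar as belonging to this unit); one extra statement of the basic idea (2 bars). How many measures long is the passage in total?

10 measures

Basic sentence: 2 + 2 + 4 = 8 bars.
8 (basic form) + 2 (extra statement) = 10.
The elision shares a bar with the next section but does not change this unit's count.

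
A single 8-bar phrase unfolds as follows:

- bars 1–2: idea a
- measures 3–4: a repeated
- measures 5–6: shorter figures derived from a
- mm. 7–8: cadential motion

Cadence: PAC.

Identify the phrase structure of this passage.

Basic idea (mm. 1–2) + its repetition (mm. 3-4) form the presentation; fragmentation and cadence (measures 5-8) form the continuation — the 8-bar whole is a sentence.

sentence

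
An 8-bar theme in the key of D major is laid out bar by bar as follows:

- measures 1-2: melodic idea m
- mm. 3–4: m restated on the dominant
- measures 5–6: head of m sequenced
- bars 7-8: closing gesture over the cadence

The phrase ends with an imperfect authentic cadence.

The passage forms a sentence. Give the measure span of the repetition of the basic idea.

The presentation of a sentence is the basic idea (mm. 1–2) plus its repetition (measures 3–4); the repetition of the basic idea is therefore mm. 3–4.

measures 3–4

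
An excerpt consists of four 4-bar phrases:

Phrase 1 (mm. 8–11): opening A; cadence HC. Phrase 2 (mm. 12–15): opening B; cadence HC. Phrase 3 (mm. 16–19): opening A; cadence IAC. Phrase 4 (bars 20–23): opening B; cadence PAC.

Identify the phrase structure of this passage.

parallel double period

Four phrases in two halves: the first half (bars 8–15) ends with a half cadence, the second (bars 16-23) with a perfect authentic cadence — a large antecedent–consequent pair, i.e. a double period.
Phrase 3 begins with the same material as phrase 1, making it parallel.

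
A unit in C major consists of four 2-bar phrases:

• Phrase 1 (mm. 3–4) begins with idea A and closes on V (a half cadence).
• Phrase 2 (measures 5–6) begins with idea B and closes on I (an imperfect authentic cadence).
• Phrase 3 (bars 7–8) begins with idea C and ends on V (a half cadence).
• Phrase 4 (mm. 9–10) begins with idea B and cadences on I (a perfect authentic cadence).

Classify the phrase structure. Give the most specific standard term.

contrasting double period

Four phrases in two halves: the first half (measures 3–6) ends with an imperfect authentic cadence, the second (bars 7–10) with a perfect authentic cadence — a large antecedent–consequent pair, i.e. a double period.
Phrase 3 begins with different material from phrase 1, making it contrasting.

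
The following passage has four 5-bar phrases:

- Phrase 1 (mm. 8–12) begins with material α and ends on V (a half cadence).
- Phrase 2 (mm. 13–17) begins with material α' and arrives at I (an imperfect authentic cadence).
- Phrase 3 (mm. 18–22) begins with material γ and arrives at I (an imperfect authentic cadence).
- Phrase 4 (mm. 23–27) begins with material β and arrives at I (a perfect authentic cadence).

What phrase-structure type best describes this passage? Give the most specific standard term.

Four phrases in two halves: the first half (mm. 8–17) ends with an imperfect authentic cadence, the second (measures 18–27) with a perfect authentic cadence — a large antecedent–consequent pair, i.e. a double period.
Phrase 3 begins with different material from phrase 1, making it contrasting.

contrasting double period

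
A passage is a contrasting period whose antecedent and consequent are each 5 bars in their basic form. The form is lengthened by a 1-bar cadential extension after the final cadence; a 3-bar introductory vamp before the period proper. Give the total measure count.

14 measures

Basic contrasting period: 5 + 5 = 10 bars.
10 (basic form) + 1 (cadential extension) + 3 (introduction) = 14.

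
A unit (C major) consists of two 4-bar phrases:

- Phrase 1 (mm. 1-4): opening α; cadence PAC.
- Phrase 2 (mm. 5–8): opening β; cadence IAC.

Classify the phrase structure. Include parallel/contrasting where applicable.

phrase group

The second phrase closes with an imperfect authentic cadence, which is not stronger than the first phrase's perfect authentic cadence; without a weak→strong cadential pair there is no antecedent–consequent relationship, so this is a phrase group rather than a period.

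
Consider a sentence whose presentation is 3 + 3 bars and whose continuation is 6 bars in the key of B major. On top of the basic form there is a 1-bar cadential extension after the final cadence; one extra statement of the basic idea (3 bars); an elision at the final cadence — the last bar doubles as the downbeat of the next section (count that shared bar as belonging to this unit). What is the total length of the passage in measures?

Basic sentence: 3 + 3 + 6 = 12 bars.
12 (basic form) + 1 (cadential extension) + 3 (extra statement) = 16.
The elision shares a bar with the next section but does not change this unit's count.

16 measures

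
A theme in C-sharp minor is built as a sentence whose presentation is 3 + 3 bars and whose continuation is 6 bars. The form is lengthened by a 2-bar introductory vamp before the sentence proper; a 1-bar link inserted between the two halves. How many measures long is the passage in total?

15 measures

Basic sentence: 3 + 3 + 6 = 12 bars.
12 (basic form) + 2 (introduction) + 1 (link) = 15.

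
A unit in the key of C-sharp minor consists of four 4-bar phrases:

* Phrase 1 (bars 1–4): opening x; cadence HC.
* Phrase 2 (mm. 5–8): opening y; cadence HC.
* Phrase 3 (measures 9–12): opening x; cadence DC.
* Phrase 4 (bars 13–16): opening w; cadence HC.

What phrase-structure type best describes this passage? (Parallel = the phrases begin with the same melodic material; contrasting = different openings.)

phrase group

Phrase 4 ends with a half cadence, no stronger than phrase 2's half cadence, so the four phrases do not form a double period; nor do phrases 3–4 duplicate 1–2, so it is not a repeated period. With no phrase reaching a conclusive cadence, the passage is a phrase group.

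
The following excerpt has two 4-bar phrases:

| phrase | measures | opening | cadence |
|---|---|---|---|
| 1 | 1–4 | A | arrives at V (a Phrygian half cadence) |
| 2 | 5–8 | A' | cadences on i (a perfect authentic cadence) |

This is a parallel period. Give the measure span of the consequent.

The phrase ending with the weaker cadence (Phrygian half cadence) is the antecedent; the one ending more conclusively (perfect authentic cadence) is the consequent. The consequent is measures 5–8.

measures 5–8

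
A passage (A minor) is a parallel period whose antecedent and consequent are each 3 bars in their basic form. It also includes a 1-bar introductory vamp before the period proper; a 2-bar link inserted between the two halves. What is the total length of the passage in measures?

Basic parallel period: 3 + 3 = 6 bars.
6 (basic form) + 1 (introduction) + 2 (link) = 9.

9 measures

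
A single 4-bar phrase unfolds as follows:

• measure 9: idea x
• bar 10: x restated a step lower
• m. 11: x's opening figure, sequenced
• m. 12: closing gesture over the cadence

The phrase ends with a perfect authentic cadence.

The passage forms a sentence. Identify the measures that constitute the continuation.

measures 11–12

After the presentation (mm. 9-10), the continuation covers the fragmentation through the cadence: measures 11–12.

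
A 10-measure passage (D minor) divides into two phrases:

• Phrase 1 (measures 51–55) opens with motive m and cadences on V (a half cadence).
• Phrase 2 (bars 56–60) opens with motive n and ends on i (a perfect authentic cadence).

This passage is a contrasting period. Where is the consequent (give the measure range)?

The antecedent is the phrase ending with the weaker cadence (half cadence, phrase 1) and the consequent the one ending more conclusively (perfect authentic cadence, phrase 2); the consequent is mm. 56–60.

measures 56–60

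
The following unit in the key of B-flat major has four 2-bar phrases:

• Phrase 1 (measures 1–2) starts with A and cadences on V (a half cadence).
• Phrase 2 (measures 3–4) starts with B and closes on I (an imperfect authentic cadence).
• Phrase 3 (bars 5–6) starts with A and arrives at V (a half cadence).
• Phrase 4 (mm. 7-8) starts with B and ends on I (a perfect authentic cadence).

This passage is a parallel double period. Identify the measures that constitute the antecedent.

measures 1–4

In a double period the four phrases pair into a large antecedent (phrases 1–2, ending imperfect authentic cadence) and a large consequent (phrases 3–4, ending perfect authentic cadence). The antecedent spans mm. 1–4.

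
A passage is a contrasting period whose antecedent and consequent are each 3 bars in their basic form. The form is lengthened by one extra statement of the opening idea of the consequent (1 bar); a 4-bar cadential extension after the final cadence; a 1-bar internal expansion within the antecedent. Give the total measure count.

Basic contrasting period: 3 + 3 = 6 bars.
6 (basic form) + 1 (extra statement) + 4 (cadential extension) + 1 (internal expansion) = 12.

12 measures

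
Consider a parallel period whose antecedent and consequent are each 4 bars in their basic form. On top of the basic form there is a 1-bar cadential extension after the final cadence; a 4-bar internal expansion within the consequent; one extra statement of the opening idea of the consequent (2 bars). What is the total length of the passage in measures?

15 measures

Basic parallel period: 4 + 4 = 8 bars.
8 (basic form) + 1 (cadential extension) + 4 (internal expansion) + 2 (extra statement) = 15.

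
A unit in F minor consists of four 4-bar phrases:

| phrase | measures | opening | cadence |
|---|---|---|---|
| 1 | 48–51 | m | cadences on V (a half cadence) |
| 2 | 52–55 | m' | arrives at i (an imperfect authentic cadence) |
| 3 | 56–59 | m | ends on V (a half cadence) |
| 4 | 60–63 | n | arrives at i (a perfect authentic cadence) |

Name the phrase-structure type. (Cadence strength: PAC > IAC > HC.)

Four phrases in two halves: the first half (mm. 48–55) ends with an imperfect authentic cadence, the second (measures 56–63) with a perfect authentic cadence — a large antecedent–consequent pair, i.e. a double period.
Phrase 3 begins with the same material as phrase 1, making it parallel.

parallel double period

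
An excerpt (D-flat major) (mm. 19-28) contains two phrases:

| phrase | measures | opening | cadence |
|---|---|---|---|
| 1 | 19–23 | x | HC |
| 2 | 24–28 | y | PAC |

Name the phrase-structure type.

contrasting period

Phrase 1 ends with a half cadence (weaker) and phrase 2 with a perfect authentic cadence (stronger): antecedent + consequent = a period.
The two phrases open with different material (x / y), so the period is contrasting.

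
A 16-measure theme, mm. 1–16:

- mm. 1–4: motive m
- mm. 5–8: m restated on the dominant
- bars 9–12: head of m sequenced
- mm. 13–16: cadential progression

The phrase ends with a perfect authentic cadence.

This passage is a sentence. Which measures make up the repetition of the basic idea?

The presentation of a sentence is the basic idea (bars 1–4) plus its repetition (mm. 5-8); the repetition of the basic idea is therefore measures 5–8.

measures 5–8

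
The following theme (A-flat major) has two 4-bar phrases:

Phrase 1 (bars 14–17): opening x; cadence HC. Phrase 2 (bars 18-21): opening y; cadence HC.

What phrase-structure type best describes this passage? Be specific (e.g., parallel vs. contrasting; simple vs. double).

The second phrase closes with a half cadence, which is not stronger than the first phrase's half cadence; without a weak→strong cadential pair there is no antecedent–consequent relationship, so this is a phrase group rather than a period.

phrase group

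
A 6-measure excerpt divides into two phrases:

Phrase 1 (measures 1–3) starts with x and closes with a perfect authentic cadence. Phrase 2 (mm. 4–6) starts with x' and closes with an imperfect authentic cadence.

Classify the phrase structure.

The second phrase closes with an imperfect authentic cadence, which is not stronger than the first phrase's perfect authentic cadence; without a weak→strong cadential pair there is no antecedent–consequent relationship, so this is a phrase group rather than a period.

phrase group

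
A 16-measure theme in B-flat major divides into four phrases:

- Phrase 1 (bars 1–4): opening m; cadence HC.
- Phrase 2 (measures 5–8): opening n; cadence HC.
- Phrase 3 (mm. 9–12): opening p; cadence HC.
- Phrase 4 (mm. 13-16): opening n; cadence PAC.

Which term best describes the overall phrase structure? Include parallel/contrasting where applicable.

contrasting double period

Four phrases in two halves: the first half (mm. 1-8) ends with a half cadence, the second (bars 9–16) with a perfect authentic cadence — a large antecedent–consequent pair, i.e. a double period.
Phrase 3 begins with different material from phrase 1, making it contrasting.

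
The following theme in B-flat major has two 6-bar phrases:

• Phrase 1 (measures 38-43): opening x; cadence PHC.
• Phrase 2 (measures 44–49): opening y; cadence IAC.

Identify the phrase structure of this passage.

Phrase 1 ends with a Phrygian half cadence (weaker) and phrase 2 with an imperfect authentic cadence (stronger): antecedent + consequent = a period.
The two phrases open with different material (x / y), so the period is contrasting.

contrasting period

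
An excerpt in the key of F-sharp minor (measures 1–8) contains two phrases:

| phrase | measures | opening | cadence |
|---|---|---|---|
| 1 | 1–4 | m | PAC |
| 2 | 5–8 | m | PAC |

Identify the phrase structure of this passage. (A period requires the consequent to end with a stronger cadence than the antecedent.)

Both phrases have the same opening (m) and the same cadence (perfect authentic cadence): the second is a restatement, not a consequent, so this is a repeated phrase rather than a period.

repeated phrase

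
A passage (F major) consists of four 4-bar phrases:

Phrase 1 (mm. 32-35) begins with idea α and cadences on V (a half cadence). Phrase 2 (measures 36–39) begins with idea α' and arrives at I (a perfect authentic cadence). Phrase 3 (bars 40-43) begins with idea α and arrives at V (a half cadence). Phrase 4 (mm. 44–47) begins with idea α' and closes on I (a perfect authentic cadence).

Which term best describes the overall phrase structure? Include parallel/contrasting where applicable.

The cadence pattern HC–PAC–HC–PAC is weak–strong twice, and phrases 3–4 restate phrases 1–2: a period heard twice, not a double period (which would end weakly at phrase 2).

repeated period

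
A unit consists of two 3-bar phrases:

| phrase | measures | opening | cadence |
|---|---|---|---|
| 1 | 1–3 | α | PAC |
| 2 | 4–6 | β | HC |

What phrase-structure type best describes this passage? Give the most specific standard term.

The second phrase closes with a half cadence, which is not stronger than the first phrase's perfect authentic cadence; without a weak→strong cadential pair there is no antecedent–consequent relationship, so this is a phrase group rather than a period.

phrase group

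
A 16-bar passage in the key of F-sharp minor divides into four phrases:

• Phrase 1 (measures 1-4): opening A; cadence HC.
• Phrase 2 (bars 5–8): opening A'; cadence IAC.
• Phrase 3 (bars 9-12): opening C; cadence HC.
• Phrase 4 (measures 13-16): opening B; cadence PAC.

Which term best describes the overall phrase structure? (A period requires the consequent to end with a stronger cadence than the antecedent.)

Four phrases in two halves: the first half (mm. 1–8) ends with an imperfect authentic cadence, the second (bars 9–16) with a perfect authentic cadence — a large antecedent–consequent pair, i.e. a double period.
Phrase 3 begins with different material from phrase 1, making it contrasting.

contrasting double period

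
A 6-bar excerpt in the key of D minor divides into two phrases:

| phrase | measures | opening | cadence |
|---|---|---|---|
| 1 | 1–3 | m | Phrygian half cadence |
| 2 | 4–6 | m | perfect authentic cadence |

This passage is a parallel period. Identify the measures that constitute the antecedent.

The antecedent is the phrase ending with the weaker cadence (Phrygian half cadence, phrase 1) and the consequent the one ending more conclusively (perfect authentic cadence, phrase 2); the antecedent is mm. 1-3.

measures 1–3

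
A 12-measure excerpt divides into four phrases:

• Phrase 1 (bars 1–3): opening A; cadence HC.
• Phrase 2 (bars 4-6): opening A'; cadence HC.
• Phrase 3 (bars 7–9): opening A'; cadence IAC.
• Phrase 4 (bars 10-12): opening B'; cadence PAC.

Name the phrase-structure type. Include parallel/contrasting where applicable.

Four phrases in two halves: the first half (mm. 1–6) ends with a half cadence, the second (mm. 7-12) with a perfect authentic cadence — a large antecedent–consequent pair, i.e. a double period.
Phrase 3 begins with the same material as phrase 1, making it parallel.

parallel double period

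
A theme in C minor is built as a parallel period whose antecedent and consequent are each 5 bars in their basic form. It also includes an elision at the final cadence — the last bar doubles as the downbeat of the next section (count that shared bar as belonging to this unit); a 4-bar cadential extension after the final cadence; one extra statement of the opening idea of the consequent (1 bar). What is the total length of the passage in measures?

Basic parallel period: 5 + 5 = 10 bars.
10 (basic form) + 4 (cadential extension) + 1 (extra statement) = 15.
The elision shares a bar with the next section but does not change this unit's count.

15 measures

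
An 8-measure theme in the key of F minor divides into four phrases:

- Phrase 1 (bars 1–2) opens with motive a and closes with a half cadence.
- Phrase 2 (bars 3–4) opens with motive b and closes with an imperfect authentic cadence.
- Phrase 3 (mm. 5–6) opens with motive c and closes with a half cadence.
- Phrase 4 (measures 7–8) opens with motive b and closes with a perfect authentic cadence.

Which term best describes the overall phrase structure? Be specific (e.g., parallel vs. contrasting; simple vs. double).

Four phrases in two halves: the first half (mm. 1–4) ends with an imperfect authentic cadence, the second (mm. 5–8) with a perfect authentic cadence — a large antecedent–consequent pair, i.e. a double period.
Phrase 3 begins with different material from phrase 1, making it contrasting.

contrasting double period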